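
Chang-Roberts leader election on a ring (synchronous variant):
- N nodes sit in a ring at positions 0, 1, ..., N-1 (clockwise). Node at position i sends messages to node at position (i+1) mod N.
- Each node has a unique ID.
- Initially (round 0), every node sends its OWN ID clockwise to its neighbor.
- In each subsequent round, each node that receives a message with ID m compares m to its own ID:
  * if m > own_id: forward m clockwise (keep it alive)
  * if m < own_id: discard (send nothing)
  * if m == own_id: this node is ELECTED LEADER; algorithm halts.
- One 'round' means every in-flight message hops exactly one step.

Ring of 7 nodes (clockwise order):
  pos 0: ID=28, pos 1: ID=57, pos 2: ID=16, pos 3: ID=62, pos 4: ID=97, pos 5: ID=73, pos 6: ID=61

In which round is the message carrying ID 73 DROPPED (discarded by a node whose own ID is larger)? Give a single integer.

Answer: 6

Derivation:
Round 1: pos1(id57) recv 28: drop; pos2(id16) recv 57: fwd; pos3(id62) recv 16: drop; pos4(id97) recv 62: drop; pos5(id73) recv 97: fwd; pos6(id61) recv 73: fwd; pos0(id28) recv 61: fwd
Round 2: pos3(id62) recv 57: drop; pos6(id61) recv 97: fwd; pos0(id28) recv 73: fwd; pos1(id57) recv 61: fwd
Round 3: pos0(id28) recv 97: fwd; pos1(id57) recv 73: fwd; pos2(id16) recv 61: fwd
Round 4: pos1(id57) recv 97: fwd; pos2(id16) recv 73: fwd; pos3(id62) recv 61: drop
Round 5: pos2(id16) recv 97: fwd; pos3(id62) recv 73: fwd
Round 6: pos3(id62) recv 97: fwd; pos4(id97) recv 73: drop
Round 7: pos4(id97) recv 97: ELECTED
Message ID 73 originates at pos 5; dropped at pos 4 in round 6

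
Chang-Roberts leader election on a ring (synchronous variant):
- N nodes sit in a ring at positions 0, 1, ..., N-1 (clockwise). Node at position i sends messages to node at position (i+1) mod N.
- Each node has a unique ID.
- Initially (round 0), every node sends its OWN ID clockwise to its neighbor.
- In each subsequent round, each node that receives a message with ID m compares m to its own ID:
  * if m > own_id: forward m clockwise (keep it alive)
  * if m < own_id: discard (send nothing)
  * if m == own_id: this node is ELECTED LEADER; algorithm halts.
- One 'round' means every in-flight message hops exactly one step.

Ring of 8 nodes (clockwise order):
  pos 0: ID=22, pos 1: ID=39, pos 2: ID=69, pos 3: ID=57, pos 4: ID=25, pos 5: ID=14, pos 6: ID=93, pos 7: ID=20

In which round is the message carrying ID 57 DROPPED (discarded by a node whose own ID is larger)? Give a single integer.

Answer: 3

Derivation:
Round 1: pos1(id39) recv 22: drop; pos2(id69) recv 39: drop; pos3(id57) recv 69: fwd; pos4(id25) recv 57: fwd; pos5(id14) recv 25: fwd; pos6(id93) recv 14: drop; pos7(id20) recv 93: fwd; pos0(id22) recv 20: drop
Round 2: pos4(id25) recv 69: fwd; pos5(id14) recv 57: fwd; pos6(id93) recv 25: drop; pos0(id22) recv 93: fwd
Round 3: pos5(id14) recv 69: fwd; pos6(id93) recv 57: drop; pos1(id39) recv 93: fwd
Round 4: pos6(id93) recv 69: drop; pos2(id69) recv 93: fwd
Round 5: pos3(id57) recv 93: fwd
Round 6: pos4(id25) recv 93: fwd
Round 7: pos5(id14) recv 93: fwd
Round 8: pos6(id93) recv 93: ELECTED
Message ID 57 originates at pos 3; dropped at pos 6 in round 3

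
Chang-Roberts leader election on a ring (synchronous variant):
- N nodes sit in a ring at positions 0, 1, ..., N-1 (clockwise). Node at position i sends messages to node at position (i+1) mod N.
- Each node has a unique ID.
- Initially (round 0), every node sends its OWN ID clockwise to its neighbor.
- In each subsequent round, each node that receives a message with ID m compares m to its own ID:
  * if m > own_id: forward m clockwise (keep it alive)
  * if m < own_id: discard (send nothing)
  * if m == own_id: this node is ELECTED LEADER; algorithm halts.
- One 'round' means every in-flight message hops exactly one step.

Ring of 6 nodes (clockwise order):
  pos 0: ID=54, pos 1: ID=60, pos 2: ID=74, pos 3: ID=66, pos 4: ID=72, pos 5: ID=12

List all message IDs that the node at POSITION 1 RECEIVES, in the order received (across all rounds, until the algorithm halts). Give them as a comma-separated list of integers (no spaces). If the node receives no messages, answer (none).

Round 1: pos1(id60) recv 54: drop; pos2(id74) recv 60: drop; pos3(id66) recv 74: fwd; pos4(id72) recv 66: drop; pos5(id12) recv 72: fwd; pos0(id54) recv 12: drop
Round 2: pos4(id72) recv 74: fwd; pos0(id54) recv 72: fwd
Round 3: pos5(id12) recv 74: fwd; pos1(id60) recv 72: fwd
Round 4: pos0(id54) recv 74: fwd; pos2(id74) recv 72: drop
Round 5: pos1(id60) recv 74: fwd
Round 6: pos2(id74) recv 74: ELECTED

Answer: 54,72,74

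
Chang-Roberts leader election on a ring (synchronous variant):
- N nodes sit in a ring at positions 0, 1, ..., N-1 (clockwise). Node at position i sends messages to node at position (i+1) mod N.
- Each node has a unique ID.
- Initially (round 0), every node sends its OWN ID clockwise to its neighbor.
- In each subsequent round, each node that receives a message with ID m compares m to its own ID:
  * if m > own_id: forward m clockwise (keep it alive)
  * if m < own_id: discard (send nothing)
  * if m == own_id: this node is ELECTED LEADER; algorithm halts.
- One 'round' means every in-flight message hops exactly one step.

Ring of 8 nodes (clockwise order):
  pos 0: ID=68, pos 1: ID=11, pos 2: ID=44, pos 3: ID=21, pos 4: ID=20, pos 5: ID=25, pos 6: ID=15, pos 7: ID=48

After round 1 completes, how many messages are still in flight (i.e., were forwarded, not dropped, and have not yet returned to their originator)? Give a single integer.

Answer: 4

Derivation:
Round 1: pos1(id11) recv 68: fwd; pos2(id44) recv 11: drop; pos3(id21) recv 44: fwd; pos4(id20) recv 21: fwd; pos5(id25) recv 20: drop; pos6(id15) recv 25: fwd; pos7(id48) recv 15: drop; pos0(id68) recv 48: drop
After round 1: 4 messages still in flight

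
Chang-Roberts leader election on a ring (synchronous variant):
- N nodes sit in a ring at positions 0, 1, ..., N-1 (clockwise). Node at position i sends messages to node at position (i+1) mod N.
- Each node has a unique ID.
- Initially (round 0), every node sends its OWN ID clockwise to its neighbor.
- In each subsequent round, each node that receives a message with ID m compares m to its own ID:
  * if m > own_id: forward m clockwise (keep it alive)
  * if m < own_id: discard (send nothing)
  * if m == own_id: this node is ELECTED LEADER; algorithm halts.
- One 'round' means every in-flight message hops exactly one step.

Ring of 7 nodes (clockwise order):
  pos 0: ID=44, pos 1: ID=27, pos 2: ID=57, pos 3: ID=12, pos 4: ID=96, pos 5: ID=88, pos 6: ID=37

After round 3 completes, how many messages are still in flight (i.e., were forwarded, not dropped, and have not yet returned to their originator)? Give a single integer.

Round 1: pos1(id27) recv 44: fwd; pos2(id57) recv 27: drop; pos3(id12) recv 57: fwd; pos4(id96) recv 12: drop; pos5(id88) recv 96: fwd; pos6(id37) recv 88: fwd; pos0(id44) recv 37: drop
Round 2: pos2(id57) recv 44: drop; pos4(id96) recv 57: drop; pos6(id37) recv 96: fwd; pos0(id44) recv 88: fwd
Round 3: pos0(id44) recv 96: fwd; pos1(id27) recv 88: fwd
After round 3: 2 messages still in flight

Answer: 2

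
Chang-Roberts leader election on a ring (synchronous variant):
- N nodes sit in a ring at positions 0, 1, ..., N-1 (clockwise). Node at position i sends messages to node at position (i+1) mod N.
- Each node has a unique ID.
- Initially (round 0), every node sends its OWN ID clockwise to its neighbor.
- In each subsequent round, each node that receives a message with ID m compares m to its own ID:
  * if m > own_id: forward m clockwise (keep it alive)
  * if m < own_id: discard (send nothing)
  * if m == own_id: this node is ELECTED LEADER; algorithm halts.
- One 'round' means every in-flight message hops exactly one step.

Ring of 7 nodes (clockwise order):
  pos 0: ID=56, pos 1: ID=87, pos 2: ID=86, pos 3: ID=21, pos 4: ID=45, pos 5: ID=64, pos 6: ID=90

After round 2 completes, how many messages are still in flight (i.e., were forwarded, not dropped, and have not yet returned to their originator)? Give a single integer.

Answer: 3

Derivation:
Round 1: pos1(id87) recv 56: drop; pos2(id86) recv 87: fwd; pos3(id21) recv 86: fwd; pos4(id45) recv 21: drop; pos5(id64) recv 45: drop; pos6(id90) recv 64: drop; pos0(id56) recv 90: fwd
Round 2: pos3(id21) recv 87: fwd; pos4(id45) recv 86: fwd; pos1(id87) recv 90: fwd
After round 2: 3 messages still in flight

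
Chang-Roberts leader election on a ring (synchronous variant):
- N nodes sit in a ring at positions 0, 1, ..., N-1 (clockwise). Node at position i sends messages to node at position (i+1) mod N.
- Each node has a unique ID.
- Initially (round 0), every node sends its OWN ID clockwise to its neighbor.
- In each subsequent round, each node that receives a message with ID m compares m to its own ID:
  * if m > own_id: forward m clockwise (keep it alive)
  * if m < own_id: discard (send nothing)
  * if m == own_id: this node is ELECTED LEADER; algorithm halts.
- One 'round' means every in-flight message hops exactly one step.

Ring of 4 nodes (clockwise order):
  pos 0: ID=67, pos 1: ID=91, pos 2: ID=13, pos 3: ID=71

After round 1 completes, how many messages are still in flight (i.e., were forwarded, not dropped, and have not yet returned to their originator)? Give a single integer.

Round 1: pos1(id91) recv 67: drop; pos2(id13) recv 91: fwd; pos3(id71) recv 13: drop; pos0(id67) recv 71: fwd
After round 1: 2 messages still in flight

Answer: 2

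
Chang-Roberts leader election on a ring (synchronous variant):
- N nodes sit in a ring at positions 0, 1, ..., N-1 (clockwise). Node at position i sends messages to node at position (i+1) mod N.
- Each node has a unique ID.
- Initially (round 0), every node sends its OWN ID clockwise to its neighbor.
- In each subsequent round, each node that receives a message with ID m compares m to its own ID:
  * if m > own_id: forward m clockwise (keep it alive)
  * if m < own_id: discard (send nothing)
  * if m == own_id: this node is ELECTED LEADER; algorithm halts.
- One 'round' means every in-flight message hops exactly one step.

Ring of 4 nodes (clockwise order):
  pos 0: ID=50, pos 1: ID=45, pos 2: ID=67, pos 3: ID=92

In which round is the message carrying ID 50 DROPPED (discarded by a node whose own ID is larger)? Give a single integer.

Round 1: pos1(id45) recv 50: fwd; pos2(id67) recv 45: drop; pos3(id92) recv 67: drop; pos0(id50) recv 92: fwd
Round 2: pos2(id67) recv 50: drop; pos1(id45) recv 92: fwd
Round 3: pos2(id67) recv 92: fwd
Round 4: pos3(id92) recv 92: ELECTED
Message ID 50 originates at pos 0; dropped at pos 2 in round 2

Answer: 2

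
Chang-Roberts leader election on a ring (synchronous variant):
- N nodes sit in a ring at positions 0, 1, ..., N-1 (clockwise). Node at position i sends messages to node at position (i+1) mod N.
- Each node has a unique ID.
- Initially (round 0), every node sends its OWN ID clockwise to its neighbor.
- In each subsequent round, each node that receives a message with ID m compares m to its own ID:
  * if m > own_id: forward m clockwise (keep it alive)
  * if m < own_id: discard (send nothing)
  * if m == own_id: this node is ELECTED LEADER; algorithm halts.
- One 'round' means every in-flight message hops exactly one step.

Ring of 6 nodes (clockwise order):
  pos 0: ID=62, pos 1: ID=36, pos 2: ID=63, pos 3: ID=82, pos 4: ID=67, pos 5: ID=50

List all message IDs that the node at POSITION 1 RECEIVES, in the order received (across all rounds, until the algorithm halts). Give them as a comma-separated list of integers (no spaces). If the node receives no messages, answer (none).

Round 1: pos1(id36) recv 62: fwd; pos2(id63) recv 36: drop; pos3(id82) recv 63: drop; pos4(id67) recv 82: fwd; pos5(id50) recv 67: fwd; pos0(id62) recv 50: drop
Round 2: pos2(id63) recv 62: drop; pos5(id50) recv 82: fwd; pos0(id62) recv 67: fwd
Round 3: pos0(id62) recv 82: fwd; pos1(id36) recv 67: fwd
Round 4: pos1(id36) recv 82: fwd; pos2(id63) recv 67: fwd
Round 5: pos2(id63) recv 82: fwd; pos3(id82) recv 67: drop
Round 6: pos3(id82) recv 82: ELECTED

Answer: 62,67,82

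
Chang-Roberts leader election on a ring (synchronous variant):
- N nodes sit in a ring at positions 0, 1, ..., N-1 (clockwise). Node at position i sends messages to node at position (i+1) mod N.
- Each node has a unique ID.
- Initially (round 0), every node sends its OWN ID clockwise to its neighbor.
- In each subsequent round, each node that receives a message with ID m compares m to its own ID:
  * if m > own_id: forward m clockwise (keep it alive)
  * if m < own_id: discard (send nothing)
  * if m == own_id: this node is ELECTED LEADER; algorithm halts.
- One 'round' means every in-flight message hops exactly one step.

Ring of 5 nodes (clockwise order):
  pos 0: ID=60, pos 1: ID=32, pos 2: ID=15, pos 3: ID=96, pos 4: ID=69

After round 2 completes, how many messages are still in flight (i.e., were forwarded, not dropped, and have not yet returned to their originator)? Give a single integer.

Round 1: pos1(id32) recv 60: fwd; pos2(id15) recv 32: fwd; pos3(id96) recv 15: drop; pos4(id69) recv 96: fwd; pos0(id60) recv 69: fwd
Round 2: pos2(id15) recv 60: fwd; pos3(id96) recv 32: drop; pos0(id60) recv 96: fwd; pos1(id32) recv 69: fwd
After round 2: 3 messages still in flight

Answer: 3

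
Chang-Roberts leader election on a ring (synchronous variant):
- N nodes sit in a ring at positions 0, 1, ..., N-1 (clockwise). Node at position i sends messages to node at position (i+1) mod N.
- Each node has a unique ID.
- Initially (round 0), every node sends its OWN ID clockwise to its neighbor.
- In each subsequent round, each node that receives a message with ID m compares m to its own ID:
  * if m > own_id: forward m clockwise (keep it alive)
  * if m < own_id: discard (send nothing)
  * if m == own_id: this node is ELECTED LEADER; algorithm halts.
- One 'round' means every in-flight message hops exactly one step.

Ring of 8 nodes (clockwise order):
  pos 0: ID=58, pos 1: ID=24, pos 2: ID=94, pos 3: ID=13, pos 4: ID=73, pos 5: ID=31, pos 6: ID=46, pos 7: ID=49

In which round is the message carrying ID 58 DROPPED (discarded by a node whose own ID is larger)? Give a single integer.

Round 1: pos1(id24) recv 58: fwd; pos2(id94) recv 24: drop; pos3(id13) recv 94: fwd; pos4(id73) recv 13: drop; pos5(id31) recv 73: fwd; pos6(id46) recv 31: drop; pos7(id49) recv 46: drop; pos0(id58) recv 49: drop
Round 2: pos2(id94) recv 58: drop; pos4(id73) recv 94: fwd; pos6(id46) recv 73: fwd
Round 3: pos5(id31) recv 94: fwd; pos7(id49) recv 73: fwd
Round 4: pos6(id46) recv 94: fwd; pos0(id58) recv 73: fwd
Round 5: pos7(id49) recv 94: fwd; pos1(id24) recv 73: fwd
Round 6: pos0(id58) recv 94: fwd; pos2(id94) recv 73: drop
Round 7: pos1(id24) recv 94: fwd
Round 8: pos2(id94) recv 94: ELECTED
Message ID 58 originates at pos 0; dropped at pos 2 in round 2

Answer: 2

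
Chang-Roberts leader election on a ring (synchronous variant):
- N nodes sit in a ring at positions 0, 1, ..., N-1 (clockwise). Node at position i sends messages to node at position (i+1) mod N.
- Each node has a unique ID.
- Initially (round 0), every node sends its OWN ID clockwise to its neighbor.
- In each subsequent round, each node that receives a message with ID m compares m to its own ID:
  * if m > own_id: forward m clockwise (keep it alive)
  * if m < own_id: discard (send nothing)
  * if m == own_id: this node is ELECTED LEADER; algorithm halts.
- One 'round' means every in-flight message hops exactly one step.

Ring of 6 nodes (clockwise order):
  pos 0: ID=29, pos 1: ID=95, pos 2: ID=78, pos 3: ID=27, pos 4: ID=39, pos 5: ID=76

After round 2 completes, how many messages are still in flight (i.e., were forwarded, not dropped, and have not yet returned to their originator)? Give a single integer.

Round 1: pos1(id95) recv 29: drop; pos2(id78) recv 95: fwd; pos3(id27) recv 78: fwd; pos4(id39) recv 27: drop; pos5(id76) recv 39: drop; pos0(id29) recv 76: fwd
Round 2: pos3(id27) recv 95: fwd; pos4(id39) recv 78: fwd; pos1(id95) recv 76: drop
After round 2: 2 messages still in flight

Answer: 2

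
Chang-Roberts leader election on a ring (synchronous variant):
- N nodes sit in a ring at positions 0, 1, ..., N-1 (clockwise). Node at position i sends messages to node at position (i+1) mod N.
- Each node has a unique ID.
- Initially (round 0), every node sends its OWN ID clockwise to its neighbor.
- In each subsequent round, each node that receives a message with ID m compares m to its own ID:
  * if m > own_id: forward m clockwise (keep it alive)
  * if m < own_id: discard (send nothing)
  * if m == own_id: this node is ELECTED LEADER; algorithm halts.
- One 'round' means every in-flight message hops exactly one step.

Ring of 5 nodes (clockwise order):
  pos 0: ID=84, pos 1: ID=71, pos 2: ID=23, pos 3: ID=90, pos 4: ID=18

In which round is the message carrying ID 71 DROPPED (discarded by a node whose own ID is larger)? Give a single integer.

Round 1: pos1(id71) recv 84: fwd; pos2(id23) recv 71: fwd; pos3(id90) recv 23: drop; pos4(id18) recv 90: fwd; pos0(id84) recv 18: drop
Round 2: pos2(id23) recv 84: fwd; pos3(id90) recv 71: drop; pos0(id84) recv 90: fwd
Round 3: pos3(id90) recv 84: drop; pos1(id71) recv 90: fwd
Round 4: pos2(id23) recv 90: fwd
Round 5: pos3(id90) recv 90: ELECTED
Message ID 71 originates at pos 1; dropped at pos 3 in round 2

Answer: 2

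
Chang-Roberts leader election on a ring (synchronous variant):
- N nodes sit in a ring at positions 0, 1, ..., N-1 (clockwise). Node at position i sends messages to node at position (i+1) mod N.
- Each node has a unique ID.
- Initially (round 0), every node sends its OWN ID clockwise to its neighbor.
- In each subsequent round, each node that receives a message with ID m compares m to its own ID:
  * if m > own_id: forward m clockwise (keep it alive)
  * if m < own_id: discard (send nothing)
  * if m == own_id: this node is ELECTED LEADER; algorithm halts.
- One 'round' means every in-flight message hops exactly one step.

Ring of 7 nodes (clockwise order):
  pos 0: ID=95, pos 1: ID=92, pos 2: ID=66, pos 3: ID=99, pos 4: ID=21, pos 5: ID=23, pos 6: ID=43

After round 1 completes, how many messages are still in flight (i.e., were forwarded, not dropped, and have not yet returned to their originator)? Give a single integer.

Answer: 3

Derivation:
Round 1: pos1(id92) recv 95: fwd; pos2(id66) recv 92: fwd; pos3(id99) recv 66: drop; pos4(id21) recv 99: fwd; pos5(id23) recv 21: drop; pos6(id43) recv 23: drop; pos0(id95) recv 43: drop
After round 1: 3 messages still in flight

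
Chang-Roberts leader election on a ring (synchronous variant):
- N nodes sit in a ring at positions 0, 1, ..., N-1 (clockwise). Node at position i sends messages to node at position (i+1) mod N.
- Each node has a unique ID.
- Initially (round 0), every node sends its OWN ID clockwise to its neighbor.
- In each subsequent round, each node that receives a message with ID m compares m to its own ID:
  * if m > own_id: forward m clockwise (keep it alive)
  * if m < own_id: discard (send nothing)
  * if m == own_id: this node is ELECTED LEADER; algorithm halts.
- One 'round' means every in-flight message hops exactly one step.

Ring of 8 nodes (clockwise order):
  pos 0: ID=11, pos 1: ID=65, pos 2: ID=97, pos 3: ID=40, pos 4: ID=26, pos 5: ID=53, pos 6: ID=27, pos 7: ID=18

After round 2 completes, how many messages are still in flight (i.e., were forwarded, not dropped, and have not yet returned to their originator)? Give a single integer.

Round 1: pos1(id65) recv 11: drop; pos2(id97) recv 65: drop; pos3(id40) recv 97: fwd; pos4(id26) recv 40: fwd; pos5(id53) recv 26: drop; pos6(id27) recv 53: fwd; pos7(id18) recv 27: fwd; pos0(id11) recv 18: fwd
Round 2: pos4(id26) recv 97: fwd; pos5(id53) recv 40: drop; pos7(id18) recv 53: fwd; pos0(id11) recv 27: fwd; pos1(id65) recv 18: drop
After round 2: 3 messages still in flight

Answer: 3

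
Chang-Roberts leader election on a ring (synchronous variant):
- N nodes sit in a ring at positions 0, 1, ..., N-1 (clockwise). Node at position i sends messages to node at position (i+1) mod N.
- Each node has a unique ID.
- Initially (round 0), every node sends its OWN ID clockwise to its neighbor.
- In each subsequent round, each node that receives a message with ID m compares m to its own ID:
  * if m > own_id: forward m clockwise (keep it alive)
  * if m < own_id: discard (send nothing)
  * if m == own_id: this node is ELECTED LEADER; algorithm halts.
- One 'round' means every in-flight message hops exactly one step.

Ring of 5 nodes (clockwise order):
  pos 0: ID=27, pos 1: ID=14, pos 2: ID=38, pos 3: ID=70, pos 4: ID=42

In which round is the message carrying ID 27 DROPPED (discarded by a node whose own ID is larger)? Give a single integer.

Round 1: pos1(id14) recv 27: fwd; pos2(id38) recv 14: drop; pos3(id70) recv 38: drop; pos4(id42) recv 70: fwd; pos0(id27) recv 42: fwd
Round 2: pos2(id38) recv 27: drop; pos0(id27) recv 70: fwd; pos1(id14) recv 42: fwd
Round 3: pos1(id14) recv 70: fwd; pos2(id38) recv 42: fwd
Round 4: pos2(id38) recv 70: fwd; pos3(id70) recv 42: drop
Round 5: pos3(id70) recv 70: ELECTED
Message ID 27 originates at pos 0; dropped at pos 2 in round 2

Answer: 2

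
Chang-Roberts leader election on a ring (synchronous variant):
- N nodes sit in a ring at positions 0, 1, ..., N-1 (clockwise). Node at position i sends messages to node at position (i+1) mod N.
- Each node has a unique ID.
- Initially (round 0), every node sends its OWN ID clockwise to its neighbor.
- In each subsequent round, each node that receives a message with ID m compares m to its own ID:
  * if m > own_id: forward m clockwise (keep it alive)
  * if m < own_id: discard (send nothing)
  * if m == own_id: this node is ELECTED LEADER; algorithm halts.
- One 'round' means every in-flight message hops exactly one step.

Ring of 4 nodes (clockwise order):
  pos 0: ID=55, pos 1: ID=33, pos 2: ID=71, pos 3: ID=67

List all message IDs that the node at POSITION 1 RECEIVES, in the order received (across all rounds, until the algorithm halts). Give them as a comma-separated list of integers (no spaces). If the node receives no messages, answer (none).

Round 1: pos1(id33) recv 55: fwd; pos2(id71) recv 33: drop; pos3(id67) recv 71: fwd; pos0(id55) recv 67: fwd
Round 2: pos2(id71) recv 55: drop; pos0(id55) recv 71: fwd; pos1(id33) recv 67: fwd
Round 3: pos1(id33) recv 71: fwd; pos2(id71) recv 67: drop
Round 4: pos2(id71) recv 71: ELECTED

Answer: 55,67,71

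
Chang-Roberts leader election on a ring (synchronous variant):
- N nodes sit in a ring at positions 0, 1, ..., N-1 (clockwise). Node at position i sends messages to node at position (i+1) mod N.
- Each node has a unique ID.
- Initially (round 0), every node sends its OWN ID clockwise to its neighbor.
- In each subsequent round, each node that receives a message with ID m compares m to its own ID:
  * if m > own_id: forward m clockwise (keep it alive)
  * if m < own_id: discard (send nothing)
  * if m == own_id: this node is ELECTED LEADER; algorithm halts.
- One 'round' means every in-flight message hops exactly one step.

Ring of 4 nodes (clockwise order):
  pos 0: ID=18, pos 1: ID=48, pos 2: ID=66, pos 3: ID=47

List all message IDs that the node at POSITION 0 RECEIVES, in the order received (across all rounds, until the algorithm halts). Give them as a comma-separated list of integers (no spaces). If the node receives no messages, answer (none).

Round 1: pos1(id48) recv 18: drop; pos2(id66) recv 48: drop; pos3(id47) recv 66: fwd; pos0(id18) recv 47: fwd
Round 2: pos0(id18) recv 66: fwd; pos1(id48) recv 47: drop
Round 3: pos1(id48) recv 66: fwd
Round 4: pos2(id66) recv 66: ELECTED

Answer: 47,66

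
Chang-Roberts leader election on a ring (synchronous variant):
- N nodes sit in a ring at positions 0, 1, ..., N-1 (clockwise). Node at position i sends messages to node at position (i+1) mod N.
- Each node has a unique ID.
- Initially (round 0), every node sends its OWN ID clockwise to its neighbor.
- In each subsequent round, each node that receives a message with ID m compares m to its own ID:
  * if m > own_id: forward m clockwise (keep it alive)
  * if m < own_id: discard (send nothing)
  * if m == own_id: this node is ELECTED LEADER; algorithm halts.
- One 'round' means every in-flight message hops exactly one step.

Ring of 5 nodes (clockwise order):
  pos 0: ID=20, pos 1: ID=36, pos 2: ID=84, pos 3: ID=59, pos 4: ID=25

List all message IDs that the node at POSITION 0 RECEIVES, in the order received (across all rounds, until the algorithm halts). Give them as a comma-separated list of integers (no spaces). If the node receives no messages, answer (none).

Answer: 25,59,84

Derivation:
Round 1: pos1(id36) recv 20: drop; pos2(id84) recv 36: drop; pos3(id59) recv 84: fwd; pos4(id25) recv 59: fwd; pos0(id20) recv 25: fwd
Round 2: pos4(id25) recv 84: fwd; pos0(id20) recv 59: fwd; pos1(id36) recv 25: drop
Round 3: pos0(id20) recv 84: fwd; pos1(id36) recv 59: fwd
Round 4: pos1(id36) recv 84: fwd; pos2(id84) recv 59: drop
Round 5: pos2(id84) recv 84: ELECTED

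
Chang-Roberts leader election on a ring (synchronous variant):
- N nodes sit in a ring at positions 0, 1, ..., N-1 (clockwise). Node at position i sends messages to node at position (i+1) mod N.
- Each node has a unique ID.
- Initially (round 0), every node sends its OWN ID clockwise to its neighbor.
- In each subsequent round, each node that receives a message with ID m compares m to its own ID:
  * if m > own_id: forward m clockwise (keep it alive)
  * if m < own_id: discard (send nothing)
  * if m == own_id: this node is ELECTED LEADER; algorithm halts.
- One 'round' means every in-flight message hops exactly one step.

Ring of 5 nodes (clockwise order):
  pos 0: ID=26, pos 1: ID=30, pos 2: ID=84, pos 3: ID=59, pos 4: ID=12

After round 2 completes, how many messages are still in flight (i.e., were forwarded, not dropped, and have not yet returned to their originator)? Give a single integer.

Round 1: pos1(id30) recv 26: drop; pos2(id84) recv 30: drop; pos3(id59) recv 84: fwd; pos4(id12) recv 59: fwd; pos0(id26) recv 12: drop
Round 2: pos4(id12) recv 84: fwd; pos0(id26) recv 59: fwd
After round 2: 2 messages still in flight

Answer: 2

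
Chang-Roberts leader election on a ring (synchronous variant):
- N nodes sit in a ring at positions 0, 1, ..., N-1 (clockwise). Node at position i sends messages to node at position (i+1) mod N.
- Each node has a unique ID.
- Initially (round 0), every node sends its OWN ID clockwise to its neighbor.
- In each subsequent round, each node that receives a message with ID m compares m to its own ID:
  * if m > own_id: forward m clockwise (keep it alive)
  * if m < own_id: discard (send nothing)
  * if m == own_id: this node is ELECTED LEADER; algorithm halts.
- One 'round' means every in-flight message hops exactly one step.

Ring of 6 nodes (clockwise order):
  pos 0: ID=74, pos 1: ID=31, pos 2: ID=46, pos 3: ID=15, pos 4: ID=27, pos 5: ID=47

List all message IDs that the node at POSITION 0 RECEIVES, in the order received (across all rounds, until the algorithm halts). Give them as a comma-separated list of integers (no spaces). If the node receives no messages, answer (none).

Answer: 47,74

Derivation:
Round 1: pos1(id31) recv 74: fwd; pos2(id46) recv 31: drop; pos3(id15) recv 46: fwd; pos4(id27) recv 15: drop; pos5(id47) recv 27: drop; pos0(id74) recv 47: drop
Round 2: pos2(id46) recv 74: fwd; pos4(id27) recv 46: fwd
Round 3: pos3(id15) recv 74: fwd; pos5(id47) recv 46: drop
Round 4: pos4(id27) recv 74: fwd
Round 5: pos5(id47) recv 74: fwd
Round 6: pos0(id74) recv 74: ELECTED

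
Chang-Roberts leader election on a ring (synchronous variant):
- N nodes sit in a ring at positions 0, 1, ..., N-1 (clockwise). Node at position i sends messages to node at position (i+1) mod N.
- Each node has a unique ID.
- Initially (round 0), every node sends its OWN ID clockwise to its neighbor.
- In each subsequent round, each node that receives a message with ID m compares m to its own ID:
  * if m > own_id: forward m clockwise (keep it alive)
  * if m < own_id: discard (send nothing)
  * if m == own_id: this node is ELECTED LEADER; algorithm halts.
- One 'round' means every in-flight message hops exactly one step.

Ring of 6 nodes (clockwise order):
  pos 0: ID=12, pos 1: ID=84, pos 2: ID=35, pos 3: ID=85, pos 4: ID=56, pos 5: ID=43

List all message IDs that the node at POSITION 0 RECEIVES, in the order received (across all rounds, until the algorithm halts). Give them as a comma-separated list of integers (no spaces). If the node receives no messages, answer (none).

Round 1: pos1(id84) recv 12: drop; pos2(id35) recv 84: fwd; pos3(id85) recv 35: drop; pos4(id56) recv 85: fwd; pos5(id43) recv 56: fwd; pos0(id12) recv 43: fwd
Round 2: pos3(id85) recv 84: drop; pos5(id43) recv 85: fwd; pos0(id12) recv 56: fwd; pos1(id84) recv 43: drop
Round 3: pos0(id12) recv 85: fwd; pos1(id84) recv 56: drop
Round 4: pos1(id84) recv 85: fwd
Round 5: pos2(id35) recv 85: fwd
Round 6: pos3(id85) recv 85: ELECTED

Answer: 43,56,85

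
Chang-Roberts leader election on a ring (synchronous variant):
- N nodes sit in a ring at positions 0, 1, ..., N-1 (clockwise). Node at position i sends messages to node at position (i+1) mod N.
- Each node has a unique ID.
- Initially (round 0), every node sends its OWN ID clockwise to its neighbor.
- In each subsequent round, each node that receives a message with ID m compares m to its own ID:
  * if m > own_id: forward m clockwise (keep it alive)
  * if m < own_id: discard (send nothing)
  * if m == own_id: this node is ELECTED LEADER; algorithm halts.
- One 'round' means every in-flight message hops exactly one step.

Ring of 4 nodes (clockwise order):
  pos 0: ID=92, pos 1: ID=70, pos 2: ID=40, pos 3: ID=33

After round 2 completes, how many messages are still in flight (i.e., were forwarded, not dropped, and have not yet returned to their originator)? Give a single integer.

Answer: 2

Derivation:
Round 1: pos1(id70) recv 92: fwd; pos2(id40) recv 70: fwd; pos3(id33) recv 40: fwd; pos0(id92) recv 33: drop
Round 2: pos2(id40) recv 92: fwd; pos3(id33) recv 70: fwd; pos0(id92) recv 40: drop
After round 2: 2 messages still in flight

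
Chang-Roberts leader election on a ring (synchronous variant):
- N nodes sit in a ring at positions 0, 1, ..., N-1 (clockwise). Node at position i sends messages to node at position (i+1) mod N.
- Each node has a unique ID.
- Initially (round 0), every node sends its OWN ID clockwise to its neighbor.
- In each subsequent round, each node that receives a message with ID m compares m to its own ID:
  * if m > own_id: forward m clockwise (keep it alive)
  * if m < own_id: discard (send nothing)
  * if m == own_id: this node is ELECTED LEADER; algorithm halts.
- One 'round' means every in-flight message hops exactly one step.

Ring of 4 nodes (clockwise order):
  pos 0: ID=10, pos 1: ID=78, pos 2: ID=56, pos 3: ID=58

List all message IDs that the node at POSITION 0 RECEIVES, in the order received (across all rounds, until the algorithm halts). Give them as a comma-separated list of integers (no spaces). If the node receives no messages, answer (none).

Answer: 58,78

Derivation:
Round 1: pos1(id78) recv 10: drop; pos2(id56) recv 78: fwd; pos3(id58) recv 56: drop; pos0(id10) recv 58: fwd
Round 2: pos3(id58) recv 78: fwd; pos1(id78) recv 58: drop
Round 3: pos0(id10) recv 78: fwd
Round 4: pos1(id78) recv 78: ELECTED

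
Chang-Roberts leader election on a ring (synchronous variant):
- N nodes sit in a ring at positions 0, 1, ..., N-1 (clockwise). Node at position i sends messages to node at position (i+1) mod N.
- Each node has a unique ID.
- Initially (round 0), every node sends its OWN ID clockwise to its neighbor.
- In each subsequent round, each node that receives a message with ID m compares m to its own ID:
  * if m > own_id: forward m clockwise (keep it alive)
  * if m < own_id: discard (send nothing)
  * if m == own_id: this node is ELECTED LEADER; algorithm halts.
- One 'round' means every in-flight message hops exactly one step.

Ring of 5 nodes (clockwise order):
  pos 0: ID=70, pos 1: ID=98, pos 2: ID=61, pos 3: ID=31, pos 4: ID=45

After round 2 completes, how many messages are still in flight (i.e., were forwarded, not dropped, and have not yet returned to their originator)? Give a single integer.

Round 1: pos1(id98) recv 70: drop; pos2(id61) recv 98: fwd; pos3(id31) recv 61: fwd; pos4(id45) recv 31: drop; pos0(id70) recv 45: drop
Round 2: pos3(id31) recv 98: fwd; pos4(id45) recv 61: fwd
After round 2: 2 messages still in flight

Answer: 2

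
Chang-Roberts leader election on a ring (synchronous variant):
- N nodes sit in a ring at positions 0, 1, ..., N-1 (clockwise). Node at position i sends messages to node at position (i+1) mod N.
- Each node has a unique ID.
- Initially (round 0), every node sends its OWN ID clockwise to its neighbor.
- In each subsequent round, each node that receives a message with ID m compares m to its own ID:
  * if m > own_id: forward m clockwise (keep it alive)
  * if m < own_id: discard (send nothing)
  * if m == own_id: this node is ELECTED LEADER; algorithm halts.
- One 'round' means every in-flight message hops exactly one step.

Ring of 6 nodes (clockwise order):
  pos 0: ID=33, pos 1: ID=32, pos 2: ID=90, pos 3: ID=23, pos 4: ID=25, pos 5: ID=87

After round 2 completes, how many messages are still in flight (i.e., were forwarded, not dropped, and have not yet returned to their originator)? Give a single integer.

Answer: 2

Derivation:
Round 1: pos1(id32) recv 33: fwd; pos2(id90) recv 32: drop; pos3(id23) recv 90: fwd; pos4(id25) recv 23: drop; pos5(id87) recv 25: drop; pos0(id33) recv 87: fwd
Round 2: pos2(id90) recv 33: drop; pos4(id25) recv 90: fwd; pos1(id32) recv 87: fwd
After round 2: 2 messages still in flight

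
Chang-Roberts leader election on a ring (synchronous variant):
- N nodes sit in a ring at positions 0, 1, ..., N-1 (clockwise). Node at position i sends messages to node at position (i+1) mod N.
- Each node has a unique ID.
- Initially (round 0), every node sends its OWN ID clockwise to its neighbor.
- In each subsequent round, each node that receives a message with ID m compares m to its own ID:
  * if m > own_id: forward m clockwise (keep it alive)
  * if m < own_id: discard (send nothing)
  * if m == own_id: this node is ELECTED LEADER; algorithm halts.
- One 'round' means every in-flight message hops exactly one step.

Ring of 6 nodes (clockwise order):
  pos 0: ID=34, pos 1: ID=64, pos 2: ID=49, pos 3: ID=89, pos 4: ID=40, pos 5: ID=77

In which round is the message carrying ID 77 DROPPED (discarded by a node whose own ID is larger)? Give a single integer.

Answer: 4

Derivation:
Round 1: pos1(id64) recv 34: drop; pos2(id49) recv 64: fwd; pos3(id89) recv 49: drop; pos4(id40) recv 89: fwd; pos5(id77) recv 40: drop; pos0(id34) recv 77: fwd
Round 2: pos3(id89) recv 64: drop; pos5(id77) recv 89: fwd; pos1(id64) recv 77: fwd
Round 3: pos0(id34) recv 89: fwd; pos2(id49) recv 77: fwd
Round 4: pos1(id64) recv 89: fwd; pos3(id89) recv 77: drop
Round 5: pos2(id49) recv 89: fwd
Round 6: pos3(id89) recv 89: ELECTED
Message ID 77 originates at pos 5; dropped at pos 3 in round 4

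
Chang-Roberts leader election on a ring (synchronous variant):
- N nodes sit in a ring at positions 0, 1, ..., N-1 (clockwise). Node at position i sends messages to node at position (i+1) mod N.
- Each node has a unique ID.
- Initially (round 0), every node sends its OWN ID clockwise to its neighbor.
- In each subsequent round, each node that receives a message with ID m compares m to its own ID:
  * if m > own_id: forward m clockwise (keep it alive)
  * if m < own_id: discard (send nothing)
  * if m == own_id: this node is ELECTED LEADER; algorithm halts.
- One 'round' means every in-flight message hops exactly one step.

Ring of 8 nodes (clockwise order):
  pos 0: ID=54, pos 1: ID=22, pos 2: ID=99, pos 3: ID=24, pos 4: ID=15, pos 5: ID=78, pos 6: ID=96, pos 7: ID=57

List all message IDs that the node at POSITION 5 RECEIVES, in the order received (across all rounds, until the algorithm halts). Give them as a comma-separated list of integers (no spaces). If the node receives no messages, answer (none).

Round 1: pos1(id22) recv 54: fwd; pos2(id99) recv 22: drop; pos3(id24) recv 99: fwd; pos4(id15) recv 24: fwd; pos5(id78) recv 15: drop; pos6(id96) recv 78: drop; pos7(id57) recv 96: fwd; pos0(id54) recv 57: fwd
Round 2: pos2(id99) recv 54: drop; pos4(id15) recv 99: fwd; pos5(id78) recv 24: drop; pos0(id54) recv 96: fwd; pos1(id22) recv 57: fwd
Round 3: pos5(id78) recv 99: fwd; pos1(id22) recv 96: fwd; pos2(id99) recv 57: drop
Round 4: pos6(id96) recv 99: fwd; pos2(id99) recv 96: drop
Round 5: pos7(id57) recv 99: fwd
Round 6: pos0(id54) recv 99: fwd
Round 7: pos1(id22) recv 99: fwd
Round 8: pos2(id99) recv 99: ELECTED

Answer: 15,24,99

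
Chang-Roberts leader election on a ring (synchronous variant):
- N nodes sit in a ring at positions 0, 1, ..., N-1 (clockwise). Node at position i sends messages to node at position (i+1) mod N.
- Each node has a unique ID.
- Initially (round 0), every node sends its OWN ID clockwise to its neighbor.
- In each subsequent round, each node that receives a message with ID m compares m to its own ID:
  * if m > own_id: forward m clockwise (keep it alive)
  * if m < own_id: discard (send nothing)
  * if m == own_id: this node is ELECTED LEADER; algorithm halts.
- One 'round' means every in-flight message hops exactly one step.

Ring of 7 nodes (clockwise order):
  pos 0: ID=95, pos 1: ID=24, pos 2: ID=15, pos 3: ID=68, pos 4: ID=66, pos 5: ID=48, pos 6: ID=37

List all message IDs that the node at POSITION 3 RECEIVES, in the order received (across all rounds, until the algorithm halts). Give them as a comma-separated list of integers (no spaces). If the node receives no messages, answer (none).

Round 1: pos1(id24) recv 95: fwd; pos2(id15) recv 24: fwd; pos3(id68) recv 15: drop; pos4(id66) recv 68: fwd; pos5(id48) recv 66: fwd; pos6(id37) recv 48: fwd; pos0(id95) recv 37: drop
Round 2: pos2(id15) recv 95: fwd; pos3(id68) recv 24: drop; pos5(id48) recv 68: fwd; pos6(id37) recv 66: fwd; pos0(id95) recv 48: drop
Round 3: pos3(id68) recv 95: fwd; pos6(id37) recv 68: fwd; pos0(id95) recv 66: drop
Round 4: pos4(id66) recv 95: fwd; pos0(id95) recv 68: drop
Round 5: pos5(id48) recv 95: fwd
Round 6: pos6(id37) recv 95: fwd
Round 7: pos0(id95) recv 95: ELECTED

Answer: 15,24,95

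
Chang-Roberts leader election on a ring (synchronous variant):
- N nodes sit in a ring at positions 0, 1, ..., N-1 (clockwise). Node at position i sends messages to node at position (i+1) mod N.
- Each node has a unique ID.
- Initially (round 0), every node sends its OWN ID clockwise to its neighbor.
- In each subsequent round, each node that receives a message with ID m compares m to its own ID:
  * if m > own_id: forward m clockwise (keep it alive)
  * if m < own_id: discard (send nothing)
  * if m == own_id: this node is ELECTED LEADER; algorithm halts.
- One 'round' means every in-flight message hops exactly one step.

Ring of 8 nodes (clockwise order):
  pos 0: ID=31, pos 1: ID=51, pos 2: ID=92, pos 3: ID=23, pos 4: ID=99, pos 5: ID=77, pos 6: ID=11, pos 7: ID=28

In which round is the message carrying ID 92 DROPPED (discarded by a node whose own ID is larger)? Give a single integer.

Round 1: pos1(id51) recv 31: drop; pos2(id92) recv 51: drop; pos3(id23) recv 92: fwd; pos4(id99) recv 23: drop; pos5(id77) recv 99: fwd; pos6(id11) recv 77: fwd; pos7(id28) recv 11: drop; pos0(id31) recv 28: drop
Round 2: pos4(id99) recv 92: drop; pos6(id11) recv 99: fwd; pos7(id28) recv 77: fwd
Round 3: pos7(id28) recv 99: fwd; pos0(id31) recv 77: fwd
Round 4: pos0(id31) recv 99: fwd; pos1(id51) recv 77: fwd
Round 5: pos1(id51) recv 99: fwd; pos2(id92) recv 77: drop
Round 6: pos2(id92) recv 99: fwd
Round 7: pos3(id23) recv 99: fwd
Round 8: pos4(id99) recv 99: ELECTED
Message ID 92 originates at pos 2; dropped at pos 4 in round 2

Answer: 2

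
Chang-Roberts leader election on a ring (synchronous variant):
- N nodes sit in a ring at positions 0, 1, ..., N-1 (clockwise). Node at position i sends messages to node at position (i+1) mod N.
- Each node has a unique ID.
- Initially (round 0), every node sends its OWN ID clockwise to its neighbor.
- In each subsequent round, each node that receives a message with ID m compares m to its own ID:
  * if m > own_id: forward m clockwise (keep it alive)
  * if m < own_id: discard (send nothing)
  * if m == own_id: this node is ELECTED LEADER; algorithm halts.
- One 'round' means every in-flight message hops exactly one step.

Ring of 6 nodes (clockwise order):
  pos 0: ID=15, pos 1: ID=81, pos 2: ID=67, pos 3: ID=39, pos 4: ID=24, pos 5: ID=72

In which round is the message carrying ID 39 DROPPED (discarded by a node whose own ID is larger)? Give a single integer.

Round 1: pos1(id81) recv 15: drop; pos2(id67) recv 81: fwd; pos3(id39) recv 67: fwd; pos4(id24) recv 39: fwd; pos5(id72) recv 24: drop; pos0(id15) recv 72: fwd
Round 2: pos3(id39) recv 81: fwd; pos4(id24) recv 67: fwd; pos5(id72) recv 39: drop; pos1(id81) recv 72: drop
Round 3: pos4(id24) recv 81: fwd; pos5(id72) recv 67: drop
Round 4: pos5(id72) recv 81: fwd
Round 5: pos0(id15) recv 81: fwd
Round 6: pos1(id81) recv 81: ELECTED
Message ID 39 originates at pos 3; dropped at pos 5 in round 2

Answer: 2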